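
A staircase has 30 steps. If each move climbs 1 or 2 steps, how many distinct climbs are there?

Let f(n) count the ways. The last step is size 1 or 2, so f(n) = f(n-1) + f(n-2) with f(1)=1, f(2)=2.
Iterating the recurrence: f(1)=1, f(2)=2, f(3)=3, f(4)=5, f(5)=8, f(6)=13, f(7)=21, f(8)=34, f(9)=55, f(10)=89, f(11)=144, f(12)=233, f(13)=377, f(14)=610, f(15)=987, f(16)=1597, f(17)=2584, f(18)=4181, f(19)=6765, f(20)=10946, f(21)=17711, f(22)=28657, f(23)=46368, f(24)=75025, f(25)=121393, f(26)=196418, f(27)=317811, f(28)=514229, f(29)=832040, f(30)=1346269.

Final answer: 1346269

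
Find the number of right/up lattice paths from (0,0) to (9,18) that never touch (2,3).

Total paths to (9,18): C(27,18) = 4686825.
Paths through (2,3): C(5,3) x C(22,15) = 1705440.
Avoiding (2,3): 4686825 - 1705440.

Final answer: 2981385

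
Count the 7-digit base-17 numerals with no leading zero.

In base 17, the leading digit has 16 choices (1..16); each of the remaining 6 digits has 17 choices.
Total: 16 x 17^6.

Final answer: 386201104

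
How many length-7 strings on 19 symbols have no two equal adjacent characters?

Let g(n) count such strings. g(1) = 19, and each valid string of length n-1 extends in 18 ways (any symbol but the last), so g(n) = 18 g(n-1).
Total: g(7) = 19 x 18^6.

Final answer: 19 x 18^{6} = 646232256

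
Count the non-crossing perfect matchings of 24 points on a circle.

This is counted by the nth Catalan number C_n. Here n = 24/2 = 12.
C_n = (2n)!/(n!(n+1)!), so C_{12} = 24!/(12! x 13!) = C(24,12)/13 = 2704156/13.

Final answer: C_{12} = 208012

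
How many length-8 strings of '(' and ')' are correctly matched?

This is counted by the nth Catalan number C_n. Here n = 4 (pairs).
C_n = C(2n,n)/(n+1), so C_{4} = C(8,4)/5 = 70/5.

Final answer: C_{4} = 14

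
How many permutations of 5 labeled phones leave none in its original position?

Derangements satisfy D(n) = (n-1)(D(n-1) + D(n-2)), starting from D(0)=1, D(1)=0.
D(2) = 1 x (0 + 1) = 1
D(3) = 2 x (1 + 0) = 2
D(4) = 3 x (2 + 1) = 9
D(5) = 4 x (D(4) + D(3)) = 4 x (9 + 2)

Final answer: D(5) = 44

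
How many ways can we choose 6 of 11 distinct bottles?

C(11,6) = 11!/(6! x (11-6)!).

Final answer: C(11,6) = 462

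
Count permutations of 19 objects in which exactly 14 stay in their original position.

Choose which 14 elements are fixed: C(19,14) = 11628.
Derange the remaining 5 using D(j) = (j-1)(D(j-1) + D(j-2)), D(0)=1, D(1)=0: D(2)=1, D(3)=2, D(4)=9, D(5)=44.
Total: 11628 x 44.

Final answer: C(19,14) D(5) = 511632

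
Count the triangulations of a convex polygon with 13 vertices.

The structures are counted by the Catalan number C_n. Here n = 13 - 2 = 11.
C_n = C(2n,n) - C(2n,n+1), so C_{11} = C(22,11) - C(22,12) = 705432 - 646646.

Final answer: C_{11} = 58786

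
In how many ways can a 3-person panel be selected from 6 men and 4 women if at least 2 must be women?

Sum over valid woman counts:
C(4,2)C(6,1) = 36
C(4,3)C(6,0) = 4
Total: 36 + 4.

Final answer: 40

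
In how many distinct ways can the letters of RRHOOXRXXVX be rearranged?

Letters (H:1, O:2, R:3, V:1, X:4). Total letters: 11.
Permutations = 11!/(4! x 3! x 2!).

Final answer: 138600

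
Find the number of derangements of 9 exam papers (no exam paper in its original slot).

Derangements satisfy D(n) = (n-1)(D(n-1) + D(n-2)), starting from D(0)=1, D(1)=0.
D(2) = 1 x (0 + 1) = 1
D(3) = 2 x (1 + 0) = 2
D(4) = 3 x (2 + 1) = 9
D(5) = 4 x (9 + 2) = 44
D(6) = 5 x (44 + 9) = 265
D(7) = 6 x (265 + 44) = 1854
D(8) = 7 x (1854 + 265) = 14833
D(9) = 8 x (D(8) + D(7)) = 8 x (14833 + 1854)

Final answer: D(9) = 133496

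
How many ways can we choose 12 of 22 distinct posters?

C(22,12) = 22!/(12! x 10!).

Final answer: \binom{22}{12} = 646646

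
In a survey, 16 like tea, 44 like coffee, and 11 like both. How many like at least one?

|A union B| = |A| + |B| - |A intersect B| = 16 + 44 - 11.

Final answer: 49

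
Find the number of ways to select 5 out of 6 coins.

C(6,5) = 6!/(5! x (6-5)!).

Final answer: C(6,5) = 6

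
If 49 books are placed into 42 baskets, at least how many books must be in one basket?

By the pigeonhole principle: ceiling(49/42).

Final answer: 2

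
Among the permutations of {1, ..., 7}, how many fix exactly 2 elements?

Choose which 2 elements are fixed: C(7,2) = 21.
Derange the remaining 5 using D(j) = (j-1)(D(j-1) + D(j-2)), D(0)=1, D(1)=0: D(2)=1, D(3)=2, D(4)=9, D(5)=44.
Total: 21 x 44.

Final answer: C(7,2) D(5) = 924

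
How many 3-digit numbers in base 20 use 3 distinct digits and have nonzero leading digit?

The leading digit has 19 choices (anything but zero); the next has 19 (anything but the first), then 18, and so on, one fewer each time.
Total: 19 x 19 x 18.

Final answer: 6498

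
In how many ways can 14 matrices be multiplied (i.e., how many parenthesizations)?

This is counted by the nth Catalan number C_n. Here n = 14 - 1 = 13.
Using C_0 = 1 and C_(k+1) = C_k x 2(2k+1)/(k+2), build up term by term: C_1=1, C_2=2, C_3=5, C_4=14, C_5=42, C_6=132, C_7=429, C_8=1430, C_9=4862, C_10=16796, C_11=58786, C_12=208012, C_13=742900.

Final answer: C_{13} = 742900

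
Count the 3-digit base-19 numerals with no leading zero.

In base 19, the leading digit has 18 choices (1..18); each of the remaining 2 digits has 19 choices.
Total: 18 x 19^2.

Final answer: 6498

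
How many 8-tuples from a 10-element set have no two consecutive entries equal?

First character: 10 choices. Each subsequent: 9 choices (must differ from the previous one).
Total: 10 x 9^7.

Final answer: 10 x 9^{7} = 47829690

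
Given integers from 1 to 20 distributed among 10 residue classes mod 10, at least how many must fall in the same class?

By pigeonhole with 20 objects and 10 categories: ceiling(20/10).

Final answer: 2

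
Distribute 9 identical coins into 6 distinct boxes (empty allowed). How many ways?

Stars and bars: C(n+k-1, k-1) = C(14,5).

Final answer: C(14,5) = 2002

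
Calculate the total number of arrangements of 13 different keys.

The number of ways to arrange 13 distinct objects is 13!.

Final answer: 13! = 6227020800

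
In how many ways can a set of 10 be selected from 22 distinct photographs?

C(22,10) = 22!/(10! x 12!).

Final answer: \binom{22}{10} = 646646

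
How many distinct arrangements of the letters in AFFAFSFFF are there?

Letters (A:2, F:6, S:1). Total letters: 9.
Permutations = 9!/(6! x 2!).

Final answer: 252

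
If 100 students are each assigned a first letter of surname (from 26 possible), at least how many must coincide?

There are 26 possible values for first letter of surname. With 100 students and 26 categories, by pigeonhole: ceiling(100/26).

Final answer: 4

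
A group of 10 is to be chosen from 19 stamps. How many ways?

C(19,10) = 19!/(10! x 9!).

Final answer: \binom{19}{10} = 92378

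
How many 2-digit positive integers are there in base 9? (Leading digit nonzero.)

Leading digit: 8 options (nonzero). Other 1 digit(s): 9 options each.
Total: 8 x 9^1.

Final answer: 72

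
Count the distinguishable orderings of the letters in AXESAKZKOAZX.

Letters (A:3, E:1, K:2, O:1, S:1, X:2, Z:2). Total letters: 12.
Permutations = 12!/(3! x 2! x 2! x 2!).

Final answer: 9979200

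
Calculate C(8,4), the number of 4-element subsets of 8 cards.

C(8,4) = 8!/(4! x 4!).

Final answer: \binom{8}{4} = 70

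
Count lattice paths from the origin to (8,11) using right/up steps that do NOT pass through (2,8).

Total paths to (8,11): C(19,11) = 75582.
Paths through (2,8): C(10,8) x C(9,3) = 3780.
Avoiding (2,8): 75582 - 3780.

Final answer: 71802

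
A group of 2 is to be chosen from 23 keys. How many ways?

C(23,2) = 23!/(2! x (23-2)!).

Final answer: C(23,2) = 253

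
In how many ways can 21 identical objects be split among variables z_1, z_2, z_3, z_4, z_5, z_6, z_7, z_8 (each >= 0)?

Stars and bars with 21 stars and 7 bars:
C(21+8-1, 8-1) = C(28,7).

Final answer: C(28,7) = 1184040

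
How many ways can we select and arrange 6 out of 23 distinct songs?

P(23,6) = 23!/(23-6)! = 23!/17!.

Final answer: P(23,6) = 72681840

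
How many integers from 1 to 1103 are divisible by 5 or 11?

Multiples of 5: 220. Multiples of 11: 100. Of both (lcm=55): 20.
By inclusion-exclusion: 220 + 100 - 20.

Final answer: 300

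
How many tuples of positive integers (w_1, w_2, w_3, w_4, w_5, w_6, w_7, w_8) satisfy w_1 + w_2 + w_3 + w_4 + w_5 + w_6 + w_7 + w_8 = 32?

Substitute w'_i = w_i - 1 (so w'_i >= 0). Then sum w'_i = 32 - 8 = 24.
Stars and bars: C(24+8-1, 8-1) = C(31,7).

Final answer: C(31,7) = 2629575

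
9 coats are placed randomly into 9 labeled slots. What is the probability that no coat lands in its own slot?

D(n) = (n-1)(D(n-1) + D(n-2)), D(0)=1, D(1)=0.
Building up: D(2)=1, D(3)=2, D(4)=9, D(5)=44, D(6)=265, D(7)=1854, D(8)=14833, D(9)=133496.
Total arrangements: 9! = 362880.
Probability = D(9)/9! = 16687/45360.

Final answer: D(9)/9! = 133496/362880 = 0.367879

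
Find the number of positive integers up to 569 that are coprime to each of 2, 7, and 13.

|div by 2|=284, |div by 7|=81, |div by 13|=43.
|div by 2&7|=40, |div by 2&13|=21, |div by 7&13|=6, |div by all|=3.
By inclusion-exclusion, divisible by at least one: 284+81+43-40-21-6+3 = 344.
Not divisible by any: 569 - 344.

Final answer: 225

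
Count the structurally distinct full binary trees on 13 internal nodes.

The structures are counted by the Catalan number C_n. Here n = 13.
C_n = C(2n,n)/(n+1), so C_{13} = C(26,13)/14 = 10400600/14.

Final answer: C_{13} = 742900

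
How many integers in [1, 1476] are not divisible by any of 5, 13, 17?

|div by 5|=295, |div by 13|=113, |div by 17|=86.
|div by 5&13|=22, |div by 5&17|=17, |div by 13&17|=6, |div by all|=1.
By inclusion-exclusion, divisible by at least one: 295+113+86-22-17-6+1 = 450.
Not divisible by any: 1476 - 450.

Final answer: 1026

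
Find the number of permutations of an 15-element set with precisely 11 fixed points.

Choose which 11 elements are fixed: C(15,11) = 1365.
Derange the remaining 4 using D(j) = (j-1)(D(j-1) + D(j-2)), D(0)=1, D(1)=0: D(2)=1, D(3)=2, D(4)=9.
Total: 1365 x 9.

Final answer: C(15,11) D(4) = 12285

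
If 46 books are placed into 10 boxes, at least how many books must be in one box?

By the pigeonhole principle: ceiling(46/10).

Final answer: 5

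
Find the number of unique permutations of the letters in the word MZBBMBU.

Letters (B:3, M:2, U:1, Z:1). Total letters: 7.
Permutations = 7!/(3! x 2!).

Final answer: 420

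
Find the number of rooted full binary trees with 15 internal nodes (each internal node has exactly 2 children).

The structures are counted by the Catalan number C_n. Here n = 15.
C_n = C(2n,n) - C(2n,n+1), so C_{15} = C(30,15) - C(30,16) = 155117520 - 145422675.

Final answer: C_{15} = 9694845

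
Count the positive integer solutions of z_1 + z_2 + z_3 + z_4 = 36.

Substitute z'_i = z_i - 1 (so z'_i >= 0). Then sum z'_i = 36 - 4 = 32.
Stars and bars: C(32+4-1, 4-1) = C(35,3).

Final answer: C(35,3) = 6545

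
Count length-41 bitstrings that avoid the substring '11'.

Classify by the final bit: ...0 gives a(n-1) strings, ...01 gives a(n-2) strings. Thus a(n) = a(n-1) + a(n-2) with a(1)=2, a(2)=3.
Iterating the recurrence: a(1)=2, a(2)=3, a(3)=5, a(4)=8, a(5)=13, a(6)=21, a(7)=34, a(8)=55, a(9)=89, a(10)=144, a(11)=233, a(12)=377, a(13)=610, a(14)=987, a(15)=1597, a(16)=2584, a(17)=4181, a(18)=6765, a(19)=10946, a(20)=17711, a(21)=28657, a(22)=46368, a(23)=75025, a(24)=121393, a(25)=196418, a(26)=317811, a(27)=514229, a(28)=832040, a(29)=1346269, a(30)=2178309, a(31)=3524578, a(32)=5702887, a(33)=9227465, a(34)=14930352, a(35)=24157817, a(36)=39088169, a(37)=63245986, a(38)=102334155, a(39)=165580141, a(40)=267914296, a(41)=433494437.

Final answer: 433494437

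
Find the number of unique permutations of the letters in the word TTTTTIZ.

Letters (I:1, T:5, Z:1). Total letters: 7.
Permutations = 7!/(5!).

Final answer: 42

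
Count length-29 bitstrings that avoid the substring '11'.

Let a(n) count valid strings. If the last bit is 0 the prefix is any valid string of length n-1; if it is 1 the string must end in 01 with a valid prefix of length n-2. So a(n) = a(n-1) + a(n-2), a(1)=2, a(2)=3.
Iterating the recurrence: a(1)=2, a(2)=3, a(3)=5, a(4)=8, a(5)=13, a(6)=21, a(7)=34, a(8)=55, a(9)=89, a(10)=144, a(11)=233, a(12)=377, a(13)=610, a(14)=987, a(15)=1597, a(16)=2584, a(17)=4181, a(18)=6765, a(19)=10946, a(20)=17711, a(21)=28657, a(22)=46368, a(23)=75025, a(24)=121393, a(25)=196418, a(26)=317811, a(27)=514229, a(28)=832040, a(29)=1346269.

Final answer: 1346269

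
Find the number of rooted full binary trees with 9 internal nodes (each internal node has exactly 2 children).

This is a standard Catalan-number count: the answer is C_n. Here n = 9.
C_n = C(2n,n)/(n+1), so C_{9} = C(18,9)/10 = 48620/10.

Final answer: C_{9} = 4862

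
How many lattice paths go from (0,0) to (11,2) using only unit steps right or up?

Each path has 11 right steps and 2 up steps in some order (13 steps total).
Choose which 2 of the 13 steps are up: C(13,2).

Final answer: C(13,2) = 78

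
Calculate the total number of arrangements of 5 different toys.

The number of ways to arrange 5 distinct objects is 5!.

Final answer: 5! = 120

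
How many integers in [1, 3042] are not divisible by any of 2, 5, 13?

|div by 2|=1521, |div by 5|=608, |div by 13|=234.
|div by 2&5|=304, |div by 2&13|=117, |div by 5&13|=46, |div by all|=23.
By inclusion-exclusion, divisible by at least one: 1521+608+234-304-117-46+23 = 1919.
Not divisible by any: 3042 - 1919.

Final answer: 1123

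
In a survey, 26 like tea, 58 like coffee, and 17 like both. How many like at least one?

|A union B| = |A| + |B| - |A intersect B| = 26 + 58 - 17.

Final answer: 67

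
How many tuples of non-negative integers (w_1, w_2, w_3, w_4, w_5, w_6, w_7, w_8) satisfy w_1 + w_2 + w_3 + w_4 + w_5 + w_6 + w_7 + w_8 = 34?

Stars and bars with 34 stars and 7 bars:
C(34+8-1, 8-1) = C(41,7).

Final answer: C(41,7) = 22481940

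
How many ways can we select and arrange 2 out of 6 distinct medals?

P(6,2) = 6!/(6-2)! = 6!/4!.

Final answer: P(6,2) = 30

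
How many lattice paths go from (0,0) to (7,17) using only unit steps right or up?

Each path has 7 right steps and 17 up steps in some order (24 steps total).
Choose which 17 of the 24 steps are up: C(24,17).

Final answer: C(24,17) = 346104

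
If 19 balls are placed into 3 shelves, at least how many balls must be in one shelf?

By the pigeonhole principle: ceiling(19/3).

Final answer: 7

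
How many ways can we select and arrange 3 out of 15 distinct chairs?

P(15,3) = 15!/(15-3)! = 15!/12!.

Final answer: P(15,3) = 2730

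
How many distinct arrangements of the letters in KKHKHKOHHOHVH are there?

Letters (H:6, K:4, O:2, V:1). Total letters: 13.
Permutations = 13!/(6! x 4! x 2!).

Final answer: 180180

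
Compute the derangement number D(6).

D(n) = (n-1)(D(n-1) + D(n-2)), D(0)=1, D(1)=0.
D(2) = 1 x (0 + 1) = 1
D(3) = 2 x (1 + 0) = 2
D(4) = 3 x (2 + 1) = 9
D(5) = 4 x (9 + 2) = 44
D(6) = 5 x (D(5) + D(4)) = 5 x (44 + 9)

Final answer: D(6) = 265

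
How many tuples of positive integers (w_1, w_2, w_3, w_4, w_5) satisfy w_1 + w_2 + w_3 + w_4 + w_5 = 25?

Substitute w'_i = w_i - 1 (so w'_i >= 0). Then sum w'_i = 25 - 5 = 20.
Stars and bars: C(20+5-1, 5-1) = C(24,4).

Final answer: C(24,4) = 10626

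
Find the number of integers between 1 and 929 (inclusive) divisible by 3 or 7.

Multiples of 3: 309. Multiples of 7: 132. Of both (lcm=21): 44.
By inclusion-exclusion: 309 + 132 - 44.

Final answer: 397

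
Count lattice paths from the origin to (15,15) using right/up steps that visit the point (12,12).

Paths (0,0)->(12,12): C(24,12) = 2704156.
Paths (12,12)->(15,15): C(6,3) = 20.
By multiplication principle: 2704156 x 20.

Final answer: 54083120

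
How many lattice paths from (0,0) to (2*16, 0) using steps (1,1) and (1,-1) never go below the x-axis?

Total monotonic paths to (16,16): C(32,16) = 601080390.
A path is bad iff it touches y = x + 1; reflecting its initial segment maps bad paths bijectively onto all paths to (15,17), of which there are C(32,17) = 565722720.
Valid Dyck paths: 601080390 - 565722720.
(Equivalently, C_{16} = C(32,16)/17 = 601080390/17.)

Final answer: C_{16} = 35357670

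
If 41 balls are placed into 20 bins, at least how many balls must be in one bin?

By the pigeonhole principle: ceiling(41/20).

Final answer: 3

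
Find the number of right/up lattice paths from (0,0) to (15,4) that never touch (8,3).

Total paths to (15,4): C(19,4) = 3876.
Paths through (8,3): C(11,3) x C(8,1) = 1320.
Avoiding (8,3): 3876 - 1320.

Final answer: 2556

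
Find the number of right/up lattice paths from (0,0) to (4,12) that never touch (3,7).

Total paths to (4,12): C(16,12) = 1820.
Paths through (3,7): C(10,7) x C(6,5) = 720.
Avoiding (3,7): 1820 - 720.

Final answer: 1100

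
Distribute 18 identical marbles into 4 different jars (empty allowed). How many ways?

Stars and bars: C(n+k-1, k-1) = C(21,3).

Final answer: C(21,3) = 1330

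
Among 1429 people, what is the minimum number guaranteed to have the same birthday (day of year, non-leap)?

There are 365 possible values for birthday (day of year, non-leap). With 1429 people and 365 categories, by pigeonhole: ceiling(1429/365).

Final answer: 4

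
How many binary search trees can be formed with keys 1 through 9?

The structures are counted by the Catalan number C_n. Here n = 9.
C_n = C(2n,n)/(n+1), so C_{9} = C(18,9)/10 = 48620/10.

Final answer: C_{9} = 4862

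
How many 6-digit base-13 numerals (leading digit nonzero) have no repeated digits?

The leading digit has 12 choices (anything but zero); the next has 12 (anything but the first), then 11, and so on, one fewer each time.
Total: 12 x 12 x 11 x 10 x 9 x 8.

Final answer: 1140480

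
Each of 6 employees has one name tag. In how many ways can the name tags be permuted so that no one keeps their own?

D(n) = (n-1)(D(n-1) + D(n-2)), D(0)=1, D(1)=0.
D(2) = 1 x (0 + 1) = 1
D(3) = 2 x (1 + 0) = 2
D(4) = 3 x (2 + 1) = 9
D(5) = 4 x (9 + 2) = 44
D(6) = 5 x (D(5) + D(4)) = 5 x (44 + 9)

Final answer: D(6) = 265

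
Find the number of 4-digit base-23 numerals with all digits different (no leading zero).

The leading digit has 22 choices (anything but zero); the next has 22 (anything but the first), then 21, and so on, one fewer each time.
Total: 22 x 22 x 21 x 20.

Final answer: 203280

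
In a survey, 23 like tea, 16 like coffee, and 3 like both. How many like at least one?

|A union B| = |A| + |B| - |A intersect B| = 23 + 16 - 3.

Final answer: 36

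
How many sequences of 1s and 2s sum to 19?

Let f(n) be the number of climbs. Removing the last move (1 or 2 steps) gives f(n) = f(n-1) + f(n-2); base cases f(1)=1, f(2)=2.
Computing successive values: f(1)=1, f(2)=2, f(3)=3, f(4)=5, f(5)=8, f(6)=13, f(7)=21, f(8)=34, f(9)=55, f(10)=89, f(11)=144, f(12)=233, f(13)=377, f(14)=610, f(15)=987, f(16)=1597, f(17)=2584, f(18)=4181, f(19)=6765.

Final answer: 6765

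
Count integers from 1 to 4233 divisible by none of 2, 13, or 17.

|div by 2|=2116, |div by 13|=325, |div by 17|=249.
|div by 2&13|=162, |div by 2&17|=124, |div by 13&17|=19, |div by all|=9.
By inclusion-exclusion, divisible by at least one: 2116+325+249-162-124-19+9 = 2394.
Not divisible by any: 4233 - 2394.

Final answer: 1839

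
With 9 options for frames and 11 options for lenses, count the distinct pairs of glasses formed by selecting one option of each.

By the multiplication principle: 9 x 11.

Final answer: 99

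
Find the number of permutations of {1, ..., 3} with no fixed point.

D(n) = (n-1)(D(n-1) + D(n-2)), D(0)=1, D(1)=0.
Building up: D(2)=1.
D(3) = 2 x (D(2) + D(1)) = 2 x (1 + 0).

Final answer: D(3) = 2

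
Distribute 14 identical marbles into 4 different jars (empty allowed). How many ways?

Stars and bars: C(n+k-1, k-1) = C(17,3).

Final answer: C(17,3) = 680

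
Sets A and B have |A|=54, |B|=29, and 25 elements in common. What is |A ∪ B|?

|A union B| = |A| + |B| - |A intersect B| = 54 + 29 - 25.

Final answer: 58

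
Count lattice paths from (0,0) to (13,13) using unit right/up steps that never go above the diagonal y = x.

Total monotonic paths to (13,13): C(26,13) = 10400600.
By the reflection principle, paths that go above the diagonal number C(26,14) = 9657700.
Valid Dyck paths: 10400600 - 9657700.
(These counts are the Catalan numbers.)

Final answer: C_{13} = 742900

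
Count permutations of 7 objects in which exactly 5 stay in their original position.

Choose which 5 elements are fixed: C(7,5) = 21.
Derange the remaining 2 using D(j) = (j-1)(D(j-1) + D(j-2)), D(0)=1, D(1)=0: D(2)=1.
Total: 21 x 1.

Final answer: C(7,5) D(2) = 21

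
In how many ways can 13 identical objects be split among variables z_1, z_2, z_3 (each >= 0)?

Stars and bars with 13 stars and 2 bars:
C(13+3-1, 3-1) = C(15,2).

Final answer: C(15,2) = 105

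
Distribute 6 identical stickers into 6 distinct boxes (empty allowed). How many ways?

Stars and bars: C(n+k-1, k-1) = C(11,5).

Final answer: C(11,5) = 462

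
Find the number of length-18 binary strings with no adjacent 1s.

A valid string ends in 0 (append to any length-(n-1) valid string) or in 01 (append to any length-(n-2) valid string), so a(n) = a(n-1) + a(n-2) with a(1)=2, a(2)=3.
Building up term by term: a(1)=2, a(2)=3, a(3)=5, a(4)=8, a(5)=13, a(6)=21, a(7)=34, a(8)=55, a(9)=89, a(10)=144, a(11)=233, a(12)=377, a(13)=610, a(14)=987, a(15)=1597, a(16)=2584, a(17)=4181, a(18)=6765.

Final answer: 6765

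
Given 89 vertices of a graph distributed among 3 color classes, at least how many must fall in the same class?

By pigeonhole with 89 objects and 3 categories: ceiling(89/3).

Final answer: 30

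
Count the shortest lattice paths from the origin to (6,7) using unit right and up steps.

Each path has 6 right steps and 7 up steps in some order (13 steps total).
Choose which 7 of the 13 steps are up: C(13,7).

Final answer: C(13,7) = 1716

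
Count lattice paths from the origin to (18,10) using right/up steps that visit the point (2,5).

Paths (0,0)->(2,5): C(7,5) = 21.
Paths (2,5)->(18,10): C(21,5) = 20349.
By multiplication principle: 21 x 20349.

Final answer: 427329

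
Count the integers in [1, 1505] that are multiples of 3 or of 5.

Multiples of 3: 501. Multiples of 5: 301. Of both (lcm=15): 100.
By inclusion-exclusion: 501 + 301 - 100.

Final answer: 702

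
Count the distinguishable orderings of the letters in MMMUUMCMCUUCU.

Letters (C:3, M:5, U:5). Total letters: 13.
Permutations = 13!/(5! x 5! x 3!).

Final answer: 72072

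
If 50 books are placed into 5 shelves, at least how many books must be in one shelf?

By the pigeonhole principle: ceiling(50/5).

Final answer: 10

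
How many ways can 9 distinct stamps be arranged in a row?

The number of ways to arrange 9 distinct objects is 9!.

Final answer: 9! = 362880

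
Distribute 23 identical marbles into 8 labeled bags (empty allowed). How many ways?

Stars and bars: C(n+k-1, k-1) = C(30,7).

Final answer: C(30,7) = 2035800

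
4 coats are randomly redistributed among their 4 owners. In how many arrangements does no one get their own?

D(n) = (n-1)(D(n-1) + D(n-2)), D(0)=1, D(1)=0.
D(2) = 1 x (0 + 1) = 1
D(3) = 2 x (1 + 0) = 2
D(4) = 3 x (D(3) + D(2)) = 3 x (2 + 1)

Final answer: D(4) = 9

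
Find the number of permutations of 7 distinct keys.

The number of ways to arrange 7 distinct objects is 7!.

Final answer: 7! = 5040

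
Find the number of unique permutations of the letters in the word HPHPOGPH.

Letters (G:1, H:3, O:1, P:3). Total letters: 8.
Permutations = 8!/(3! x 3!).

Final answer: 1120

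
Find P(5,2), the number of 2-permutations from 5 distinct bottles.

P(5,2) = 5!/(5-2)! = 5!/3!.

Final answer: P(5,2) = 20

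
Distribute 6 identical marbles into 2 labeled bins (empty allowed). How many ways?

Stars and bars: C(n+k-1, k-1) = C(7,1).

Final answer: C(7,1) = 7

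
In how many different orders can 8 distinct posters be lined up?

The number of ways to arrange 8 distinct objects is 8!.

Final answer: 8! = 40320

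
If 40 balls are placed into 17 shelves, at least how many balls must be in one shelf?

By the pigeonhole principle: ceiling(40/17).

Final answer: 3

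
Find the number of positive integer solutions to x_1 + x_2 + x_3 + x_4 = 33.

Substitute x'_i = x_i - 1 (so x'_i >= 0). Then sum x'_i = 33 - 4 = 29.
Stars and bars: C(29+4-1, 4-1) = C(32,3).

Final answer: C(32,3) = 4960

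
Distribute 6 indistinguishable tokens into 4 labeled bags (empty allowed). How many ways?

Stars and bars: C(n+k-1, k-1) = C(9,3).

Final answer: C(9,3) = 84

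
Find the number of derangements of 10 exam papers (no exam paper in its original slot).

Derangements satisfy D(n) = (n-1)(D(n-1) + D(n-2)), starting from D(0)=1, D(1)=0.
D(2) = 1 x (0 + 1) = 1
D(3) = 2 x (1 + 0) = 2
D(4) = 3 x (2 + 1) = 9
D(5) = 4 x (9 + 2) = 44
D(6) = 5 x (44 + 9) = 265
D(7) = 6 x (265 + 44) = 1854
D(8) = 7 x (1854 + 265) = 14833
D(9) = 8 x (14833 + 1854) = 133496
D(10) = 9 x (D(9) + D(8)) = 9 x (133496 + 14833)

Final answer: D(10) = 1334961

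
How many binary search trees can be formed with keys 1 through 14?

The structures are counted by the Catalan number C_n. Here n = 14.
Using C_0 = 1 and C_(k+1) = C_k x 2(2k+1)/(k+2), build up term by term: C_1=1, C_2=2, C_3=5, C_4=14, C_5=42, C_6=132, C_7=429, C_8=1430, C_9=4862, C_10=16796, C_11=58786, C_12=208012, C_13=742900, C_14=2674440.

Final answer: C_{14} = 2674440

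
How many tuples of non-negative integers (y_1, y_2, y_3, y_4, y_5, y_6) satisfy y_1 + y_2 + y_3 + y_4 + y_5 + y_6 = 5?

Stars and bars with 5 stars and 5 bars:
C(5+6-1, 6-1) = C(10,5).

Final answer: C(10,5) = 252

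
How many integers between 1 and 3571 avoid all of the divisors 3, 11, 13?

|div by 3|=1190, |div by 11|=324, |div by 13|=274.
|div by 3&11|=108, |div by 3&13|=91, |div by 11&13|=24, |div by all|=8.
By inclusion-exclusion, divisible by at least one: 1190+324+274-108-91-24+8 = 1573.
Not divisible by any: 3571 - 1573.

Final answer: 1998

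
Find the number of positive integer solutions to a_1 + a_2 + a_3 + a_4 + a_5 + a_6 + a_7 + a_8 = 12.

Substitute a'_i = a_i - 1 (so a'_i >= 0). Then sum a'_i = 12 - 8 = 4.
Stars and bars: C(4+8-1, 8-1) = C(11,7).

Final answer: C(11,7) = 330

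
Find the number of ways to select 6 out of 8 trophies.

C(8,6) = 8!/(6! x 2!).

Final answer: \binom{8}{6} = 28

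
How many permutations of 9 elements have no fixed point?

Use the recurrence D(n) = (n-1)(D(n-1) + D(n-2)) with D(0)=1, D(1)=0.
D(2) = 1 x (0 + 1) = 1
D(3) = 2 x (1 + 0) = 2
D(4) = 3 x (2 + 1) = 9
D(5) = 4 x (9 + 2) = 44
D(6) = 5 x (44 + 9) = 265
D(7) = 6 x (265 + 44) = 1854
D(8) = 7 x (1854 + 265) = 14833
D(9) = 8 x (D(8) + D(7)) = 8 x (14833 + 1854)

Final answer: D(9) = 133496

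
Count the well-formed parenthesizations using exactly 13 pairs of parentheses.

The structures are counted by the Catalan number C_n. Here n = 13 (pairs).
C_n = C(2n,n)/(n+1), so C_{13} = C(26,13)/14 = 10400600/14.

Final answer: C_{13} = 742900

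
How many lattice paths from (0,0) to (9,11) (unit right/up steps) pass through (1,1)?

Paths (0,0)->(1,1): C(2,1) = 2.
Paths (1,1)->(9,11): C(18,10) = 43758.
By multiplication principle: 2 x 43758.

Final answer: 87516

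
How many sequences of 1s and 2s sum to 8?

Condition on the final move: it is a 1-step (f(n-1) ways to get there) or a 2-step (f(n-2) ways), so f(n) = f(n-1) + f(n-2), with f(1)=1, f(2)=2.
Iterating the recurrence: f(1)=1, f(2)=2, f(3)=3, f(4)=5, f(5)=8, f(6)=13, f(7)=21, f(8)=34.

Final answer: 34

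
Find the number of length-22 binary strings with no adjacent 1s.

Let a(n) count valid strings. If the last bit is 0 the prefix is any valid string of length n-1; if it is 1 the string must end in 01 with a valid prefix of length n-2. So a(n) = a(n-1) + a(n-2), a(1)=2, a(2)=3.
Iterating the recurrence: a(1)=2, a(2)=3, a(3)=5, a(4)=8, a(5)=13, a(6)=21, a(7)=34, a(8)=55, a(9)=89, a(10)=144, a(11)=233, a(12)=377, a(13)=610, a(14)=987, a(15)=1597, a(16)=2584, a(17)=4181, a(18)=6765, a(19)=10946, a(20)=17711, a(21)=28657, a(22)=46368.

Final answer: 46368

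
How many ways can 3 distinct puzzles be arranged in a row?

The number of ways to arrange 3 distinct objects is 3!.

Final answer: 3! = 6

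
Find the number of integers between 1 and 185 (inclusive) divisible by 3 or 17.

Multiples of 3: 61. Multiples of 17: 10. Of both (lcm=51): 3.
By inclusion-exclusion: 61 + 10 - 3.

Final answer: 68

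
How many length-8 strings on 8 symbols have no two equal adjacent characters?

First character: 8 choices. Each subsequent: 7 choices (must differ from the previous one).
Total: 8 x 7^7.

Final answer: 8 x 7^{7} = 6588344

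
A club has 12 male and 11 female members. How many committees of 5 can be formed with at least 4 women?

Sum over valid woman counts:
C(11,4)C(12,1) = 3960
C(11,5)C(12,0) = 462
Total: 3960 + 462.

Final answer: 4422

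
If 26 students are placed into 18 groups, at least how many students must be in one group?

By the pigeonhole principle: ceiling(26/18).

Final answer: 2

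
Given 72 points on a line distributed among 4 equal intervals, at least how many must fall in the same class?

By pigeonhole with 72 objects and 4 categories: ceiling(72/4).

Final answer: 18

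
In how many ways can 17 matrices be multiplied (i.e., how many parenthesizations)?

The structures are counted by the Catalan number C_n. Here n = 17 - 1 = 16.
C_n = (2n)!/(n!(n+1)!), so C_{16} = 32!/(16! x 17!) = C(32,16)/17 = 601080390/17.

Final answer: C_{16} = 35357670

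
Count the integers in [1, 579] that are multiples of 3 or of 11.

Multiples of 3: 193. Multiples of 11: 52. Of both (lcm=33): 17.
By inclusion-exclusion: 193 + 52 - 17.

Final answer: 228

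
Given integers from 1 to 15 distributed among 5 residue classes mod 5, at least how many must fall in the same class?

By pigeonhole with 15 objects and 5 categories: ceiling(15/5).

Final answer: 3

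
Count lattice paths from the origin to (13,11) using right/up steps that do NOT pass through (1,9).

Total paths to (13,11): C(24,11) = 2496144.
Paths through (1,9): C(10,9) x C(14,2) = 910.
Avoiding (1,9): 2496144 - 910.

Final answer: 2495234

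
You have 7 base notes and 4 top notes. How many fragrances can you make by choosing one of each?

By the multiplication principle: 7 x 4.

Final answer: 28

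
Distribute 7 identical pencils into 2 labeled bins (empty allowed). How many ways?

Stars and bars: C(n+k-1, k-1) = C(8,1).

Final answer: C(8,1) = 8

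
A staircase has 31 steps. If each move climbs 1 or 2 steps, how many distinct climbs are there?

Let f(n) count the ways. The last step is size 1 or 2, so f(n) = f(n-1) + f(n-2) with f(1)=1, f(2)=2.
Computing successive values: f(1)=1, f(2)=2, f(3)=3, f(4)=5, f(5)=8, f(6)=13, f(7)=21, f(8)=34, f(9)=55, f(10)=89, f(11)=144, f(12)=233, f(13)=377, f(14)=610, f(15)=987, f(16)=1597, f(17)=2584, f(18)=4181, f(19)=6765, f(20)=10946, f(21)=17711, f(22)=28657, f(23)=46368, f(24)=75025, f(25)=121393, f(26)=196418, f(27)=317811, f(28)=514229, f(29)=832040, f(30)=1346269, f(31)=2178309.

Final answer: 2178309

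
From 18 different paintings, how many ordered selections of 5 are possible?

P(18,5) = 18!/(18-5)! = 18!/13!.

Final answer: P(18,5) = 1028160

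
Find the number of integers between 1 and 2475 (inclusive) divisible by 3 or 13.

Multiples of 3: 825. Multiples of 13: 190. Of both (lcm=39): 63.
By inclusion-exclusion: 825 + 190 - 63.

Final answer: 952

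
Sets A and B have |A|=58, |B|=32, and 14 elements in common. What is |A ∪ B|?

|A union B| = |A| + |B| - |A intersect B| = 58 + 32 - 14.

Final answer: 76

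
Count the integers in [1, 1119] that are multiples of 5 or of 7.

Multiples of 5: 223. Multiples of 7: 159. Of both (lcm=35): 31.
By inclusion-exclusion: 223 + 159 - 31.

Final answer: 351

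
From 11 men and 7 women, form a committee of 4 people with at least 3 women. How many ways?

Sum over valid woman counts:
C(7,3)C(11,1) = 385
C(7,4)C(11,0) = 35
Total: 385 + 35.

Final answer: 420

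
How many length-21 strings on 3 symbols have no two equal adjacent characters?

Let g(n) count such strings. g(1) = 3, and each valid string of length n-1 extends in 2 ways (any symbol but the last), so g(n) = 2 g(n-1).
Total: g(21) = 3 x 2^20.

Final answer: 3 x 2^{20} = 3145728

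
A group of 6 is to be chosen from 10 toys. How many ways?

C(10,6) = 10!/(6! x 4!).

Final answer: \binom{10}{6} = 210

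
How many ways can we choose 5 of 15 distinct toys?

C(15,5) = 15!/(5! x (15-5)!).

Final answer: C(15,5) = 3003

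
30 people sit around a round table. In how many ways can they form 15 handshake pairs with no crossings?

This is a standard Catalan-number count: the answer is C_n. Here n = 30/2 = 15.
C_n = C(2n,n)/(n+1), so C_{15} = C(30,15)/16 = 155117520/16.

Final answer: C_{15} = 9694845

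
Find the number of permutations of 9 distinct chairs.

The number of ways to arrange 9 distinct objects is 9!.

Final answer: 9! = 362880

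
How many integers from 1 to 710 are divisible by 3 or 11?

Multiples of 3: 236. Multiples of 11: 64. Of both (lcm=33): 21.
By inclusion-exclusion: 236 + 64 - 21.

Final answer: 279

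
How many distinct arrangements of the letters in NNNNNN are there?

Letters (N:6). Total letters: 6.
Permutations = 6!/(6!).

Final answer: 1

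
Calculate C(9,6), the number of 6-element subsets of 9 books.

C(9,6) = 9!/(6! x (9-6)!).

Final answer: C(9,6) = 84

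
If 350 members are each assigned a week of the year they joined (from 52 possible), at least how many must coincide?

There are 52 possible values for week of the year they joined. With 350 members and 52 categories, by pigeonhole: ceiling(350/52).

Final answer: 7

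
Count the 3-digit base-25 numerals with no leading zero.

These are the integers in [25^2, 25^3), so the count is 25^3 - 25^2 = 24 x 25^2.

Final answer: 15000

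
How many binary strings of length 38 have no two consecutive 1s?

Classify by the final bit: ...0 gives a(n-1) strings, ...01 gives a(n-2) strings. Thus a(n) = a(n-1) + a(n-2) with a(1)=2, a(2)=3.
Iterating the recurrence: a(1)=2, a(2)=3, a(3)=5, a(4)=8, a(5)=13, a(6)=21, a(7)=34, a(8)=55, a(9)=89, a(10)=144, a(11)=233, a(12)=377, a(13)=610, a(14)=987, a(15)=1597, a(16)=2584, a(17)=4181, a(18)=6765, a(19)=10946, a(20)=17711, a(21)=28657, a(22)=46368, a(23)=75025, a(24)=121393, a(25)=196418, a(26)=317811, a(27)=514229, a(28)=832040, a(29)=1346269, a(30)=2178309, a(31)=3524578, a(32)=5702887, a(33)=9227465, a(34)=14930352, a(35)=24157817, a(36)=39088169, a(37)=63245986, a(38)=102334155.

Final answer: 102334155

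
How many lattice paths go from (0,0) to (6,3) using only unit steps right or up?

Each path has 6 right steps and 3 up steps in some order (9 steps total).
Choose which 3 of the 9 steps are up: C(9,3).

Final answer: C(9,3) = 84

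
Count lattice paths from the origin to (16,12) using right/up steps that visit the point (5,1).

Paths (0,0)->(5,1): C(6,1) = 6.
Paths (5,1)->(16,12): C(22,11) = 705432.
By multiplication principle: 6 x 705432.

Final answer: 4232592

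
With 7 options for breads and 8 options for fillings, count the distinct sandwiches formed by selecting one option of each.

By the multiplication principle: 7 x 8.

Final answer: 56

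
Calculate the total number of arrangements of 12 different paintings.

The number of ways to arrange 12 distinct objects is 12!.

Final answer: 12! = 479001600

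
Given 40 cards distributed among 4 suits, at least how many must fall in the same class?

By pigeonhole with 40 objects and 4 categories: ceiling(40/4).

Final answer: 10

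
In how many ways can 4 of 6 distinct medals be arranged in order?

P(6,4) = 6!/(6-4)! = 6!/2!.

Final answer: P(6,4) = 360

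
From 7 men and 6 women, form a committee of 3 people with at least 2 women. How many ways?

Sum over valid woman counts:
C(6,2)C(7,1) = 105
C(6,3)C(7,0) = 20
Total: 105 + 20.

Final answer: 125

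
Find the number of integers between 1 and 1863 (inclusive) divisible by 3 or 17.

Multiples of 3: 621. Multiples of 17: 109. Of both (lcm=51): 36.
By inclusion-exclusion: 621 + 109 - 36.

Final answer: 694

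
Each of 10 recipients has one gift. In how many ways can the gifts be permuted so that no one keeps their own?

Derangements satisfy D(n) = (n-1)(D(n-1) + D(n-2)), starting from D(0)=1, D(1)=0.
D(2) = 1 x (0 + 1) = 1
D(3) = 2 x (1 + 0) = 2
D(4) = 3 x (2 + 1) = 9
D(5) = 4 x (9 + 2) = 44
D(6) = 5 x (44 + 9) = 265
D(7) = 6 x (265 + 44) = 1854
D(8) = 7 x (1854 + 265) = 14833
D(9) = 8 x (14833 + 1854) = 133496
D(10) = 9 x (D(9) + D(8)) = 9 x (133496 + 14833)

Final answer: D(10) = 1334961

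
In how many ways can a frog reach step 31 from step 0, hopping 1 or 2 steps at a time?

Let f(n) count the ways. The last step is size 1 or 2, so f(n) = f(n-1) + f(n-2) with f(1)=1, f(2)=2.
Building up term by term: f(1)=1, f(2)=2, f(3)=3, f(4)=5, f(5)=8, f(6)=13, f(7)=21, f(8)=34, f(9)=55, f(10)=89, f(11)=144, f(12)=233, f(13)=377, f(14)=610, f(15)=987, f(16)=1597, f(17)=2584, f(18)=4181, f(19)=6765, f(20)=10946, f(21)=17711, f(22)=28657, f(23)=46368, f(24)=75025, f(25)=121393, f(26)=196418, f(27)=317811, f(28)=514229, f(29)=832040, f(30)=1346269, f(31)=2178309.

Final answer: 2178309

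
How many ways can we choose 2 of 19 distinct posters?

C(19,2) = 19!/(2! x (19-2)!).

Final answer: C(19,2) = 171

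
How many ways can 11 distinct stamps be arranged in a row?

The number of ways to arrange 11 distinct objects is 11!.

Final answer: 11! = 39916800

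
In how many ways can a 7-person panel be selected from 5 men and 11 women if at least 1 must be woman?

Sum over valid woman counts:
C(11,2)C(5,5) = 55
C(11,3)C(5,4) = 825
C(11,4)C(5,3) = 3300
C(11,5)C(5,2) = 4620
C(11,6)C(5,1) = 2310
C(11,7)C(5,0) = 330
Total: 55 + 825 + 3300 + 4620 + 2310 + 330.

Final answer: 11440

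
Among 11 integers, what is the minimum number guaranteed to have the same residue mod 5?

There are 5 possible values for residue mod 5. With 11 integers and 5 categories, by pigeonhole: ceiling(11/5).

Final answer: 3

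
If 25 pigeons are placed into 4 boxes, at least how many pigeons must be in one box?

By the pigeonhole principle: ceiling(25/4).

Final answer: 7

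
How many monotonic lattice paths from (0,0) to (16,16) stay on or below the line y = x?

Total monotonic paths to (16,16): C(32,16) = 601080390.
By the reflection principle, paths that go above the diagonal number C(32,17) = 565722720.
Valid Dyck paths: 601080390 - 565722720.
(These counts are the Catalan numbers.)

Final answer: C_{16} = 35357670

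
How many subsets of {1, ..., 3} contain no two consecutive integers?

Condition on whether n belongs to the subset: if not, any valid subset of {1, ..., n-1} works (a(n-1)); if so, n-1 is excluded and the rest is a valid subset of {1, ..., n-2} (a(n-2)). Hence a(n) = a(n-1) + a(n-2), a(1)=2, a(2)=3.
Iterating the recurrence: a(1)=2, a(2)=3, a(3)=5.

Final answer: 5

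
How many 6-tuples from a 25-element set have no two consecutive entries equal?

First character: 25 choices. Each subsequent: 24 choices (must differ from the previous one).
Total: 25 x 24^5.

Final answer: 25 x 24^{5} = 199065600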